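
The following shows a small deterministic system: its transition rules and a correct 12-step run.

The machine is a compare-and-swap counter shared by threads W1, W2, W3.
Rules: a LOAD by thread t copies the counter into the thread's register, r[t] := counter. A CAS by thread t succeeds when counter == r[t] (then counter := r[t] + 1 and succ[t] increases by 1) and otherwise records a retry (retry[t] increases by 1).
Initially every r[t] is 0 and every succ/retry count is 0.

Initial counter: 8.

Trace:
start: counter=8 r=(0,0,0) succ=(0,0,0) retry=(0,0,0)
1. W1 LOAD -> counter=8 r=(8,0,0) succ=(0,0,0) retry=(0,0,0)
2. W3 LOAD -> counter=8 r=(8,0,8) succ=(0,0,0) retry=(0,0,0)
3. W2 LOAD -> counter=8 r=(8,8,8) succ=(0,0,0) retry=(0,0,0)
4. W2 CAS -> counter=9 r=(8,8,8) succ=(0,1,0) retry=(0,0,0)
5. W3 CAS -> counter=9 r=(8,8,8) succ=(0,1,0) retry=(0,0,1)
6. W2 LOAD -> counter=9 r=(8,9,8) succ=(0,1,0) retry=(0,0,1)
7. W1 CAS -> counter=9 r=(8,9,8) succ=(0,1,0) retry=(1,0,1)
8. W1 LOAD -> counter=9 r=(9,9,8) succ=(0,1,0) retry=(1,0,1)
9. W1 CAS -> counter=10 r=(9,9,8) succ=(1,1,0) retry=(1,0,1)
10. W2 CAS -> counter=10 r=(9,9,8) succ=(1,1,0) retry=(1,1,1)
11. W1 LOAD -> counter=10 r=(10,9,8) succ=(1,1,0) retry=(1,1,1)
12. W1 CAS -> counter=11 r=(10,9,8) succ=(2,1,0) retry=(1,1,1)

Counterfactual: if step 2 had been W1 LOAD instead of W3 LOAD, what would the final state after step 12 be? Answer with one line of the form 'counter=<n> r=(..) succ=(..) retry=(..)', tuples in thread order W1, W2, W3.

counter=11 r=(10,9,0) succ=(2,1,0) retry=(1,1,1)

(re-executing from step 2 with the substitution; state before step 2: counter=8 r=(8,0,0) succ=(0,0,0) retry=(0,0,0))
2. W1 LOAD -> counter=8 r=(8,0,0) succ=(0,0,0) retry=(0,0,0)
3. W2 LOAD -> counter=8 r=(8,8,0) succ=(0,0,0) retry=(0,0,0)
4. W2 CAS -> counter=9 r=(8,8,0) succ=(0,1,0) retry=(0,0,0)
5. W3 CAS -> counter=9 r=(8,8,0) succ=(0,1,0) retry=(0,0,1)
6. W2 LOAD -> counter=9 r=(8,9,0) succ=(0,1,0) retry=(0,0,1)
7. W1 CAS -> counter=9 r=(8,9,0) succ=(0,1,0) retry=(1,0,1)
8. W1 LOAD -> counter=9 r=(9,9,0) succ=(0,1,0) retry=(1,0,1)
9. W1 CAS -> counter=10 r=(9,9,0) succ=(1,1,0) retry=(1,0,1)
10. W2 CAS -> counter=10 r=(9,9,0) succ=(1,1,0) retry=(1,1,1)
11. W1 LOAD -> counter=10 r=(10,9,0) succ=(1,1,0) retry=(1,1,1)
12. W1 CAS -> counter=11 r=(10,9,0) succ=(2,1,0) retry=(1,1,1)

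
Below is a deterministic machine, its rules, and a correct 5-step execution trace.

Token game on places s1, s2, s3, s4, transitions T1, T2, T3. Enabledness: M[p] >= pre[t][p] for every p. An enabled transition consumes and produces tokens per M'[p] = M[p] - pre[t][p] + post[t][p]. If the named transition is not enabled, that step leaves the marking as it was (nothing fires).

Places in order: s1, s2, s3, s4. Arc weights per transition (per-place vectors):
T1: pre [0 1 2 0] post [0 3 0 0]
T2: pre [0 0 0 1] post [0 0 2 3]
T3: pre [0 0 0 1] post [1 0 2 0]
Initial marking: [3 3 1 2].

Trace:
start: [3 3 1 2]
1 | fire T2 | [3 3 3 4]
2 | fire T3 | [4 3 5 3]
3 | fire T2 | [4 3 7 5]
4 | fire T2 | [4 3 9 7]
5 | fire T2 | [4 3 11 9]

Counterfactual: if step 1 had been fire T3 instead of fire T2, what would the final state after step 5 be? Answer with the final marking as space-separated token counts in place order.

(re-executing from step 1 with the substitution; state before step 1: [3 3 1 2])
1 | fire T3 | [4 3 3 1]
2 | fire T3 | [5 3 5 0]
3 | fire T2 | [5 3 5 0]
4 | fire T2 | [5 3 5 0]
5 | fire T2 | [5 3 5 0]

5 3 5 0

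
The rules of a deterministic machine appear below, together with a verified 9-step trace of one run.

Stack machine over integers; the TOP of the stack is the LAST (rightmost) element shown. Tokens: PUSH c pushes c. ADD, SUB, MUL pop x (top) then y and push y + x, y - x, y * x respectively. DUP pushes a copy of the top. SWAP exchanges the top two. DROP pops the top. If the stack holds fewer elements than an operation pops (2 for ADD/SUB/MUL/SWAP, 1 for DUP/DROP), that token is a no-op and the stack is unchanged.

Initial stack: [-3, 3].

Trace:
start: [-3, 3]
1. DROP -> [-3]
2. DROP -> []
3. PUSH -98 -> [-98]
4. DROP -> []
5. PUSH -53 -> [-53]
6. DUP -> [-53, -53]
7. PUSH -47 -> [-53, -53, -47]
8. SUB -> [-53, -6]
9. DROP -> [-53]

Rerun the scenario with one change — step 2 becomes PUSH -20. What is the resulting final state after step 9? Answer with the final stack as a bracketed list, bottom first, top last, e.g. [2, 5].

[-3, -20, -53]

(re-executing from step 2 with the substitution; state before step 2: [-3])
2. PUSH -20 -> [-3, -20]
3. PUSH -98 -> [-3, -20, -98]
4. DROP -> [-3, -20]
5. PUSH -53 -> [-3, -20, -53]
6. DUP -> [-3, -20, -53, -53]
7. PUSH -47 -> [-3, -20, -53, -53, -47]
8. SUB -> [-3, -20, -53, -6]
9. DROP -> [-3, -20, -53]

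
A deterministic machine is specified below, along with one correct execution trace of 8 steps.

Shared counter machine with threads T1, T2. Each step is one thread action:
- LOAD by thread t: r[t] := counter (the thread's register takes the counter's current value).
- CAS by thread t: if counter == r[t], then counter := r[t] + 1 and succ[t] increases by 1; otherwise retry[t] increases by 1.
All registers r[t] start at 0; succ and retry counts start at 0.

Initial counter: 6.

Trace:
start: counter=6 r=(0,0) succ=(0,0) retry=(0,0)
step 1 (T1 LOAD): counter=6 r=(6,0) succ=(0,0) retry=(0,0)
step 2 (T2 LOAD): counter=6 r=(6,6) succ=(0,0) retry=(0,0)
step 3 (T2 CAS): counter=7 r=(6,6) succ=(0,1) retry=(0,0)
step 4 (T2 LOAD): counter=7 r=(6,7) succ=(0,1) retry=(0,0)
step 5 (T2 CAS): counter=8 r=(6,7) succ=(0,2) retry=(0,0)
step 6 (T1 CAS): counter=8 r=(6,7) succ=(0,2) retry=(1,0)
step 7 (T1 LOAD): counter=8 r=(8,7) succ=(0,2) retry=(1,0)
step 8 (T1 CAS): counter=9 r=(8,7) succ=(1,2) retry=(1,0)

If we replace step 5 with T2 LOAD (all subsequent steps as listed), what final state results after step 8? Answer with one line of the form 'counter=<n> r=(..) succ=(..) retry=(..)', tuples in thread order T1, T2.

counter=8 r=(7,7) succ=(1,1) retry=(1,0)

(re-executing from step 5 with the substitution; state before step 5: counter=7 r=(6,7) succ=(0,1) retry=(0,0))
step 5 (T2 LOAD): counter=7 r=(6,7) succ=(0,1) retry=(0,0)
step 6 (T1 CAS): counter=7 r=(6,7) succ=(0,1) retry=(1,0)
step 7 (T1 LOAD): counter=7 r=(7,7) succ=(0,1) retry=(1,0)
step 8 (T1 CAS): counter=8 r=(7,7) succ=(1,1) retry=(1,0)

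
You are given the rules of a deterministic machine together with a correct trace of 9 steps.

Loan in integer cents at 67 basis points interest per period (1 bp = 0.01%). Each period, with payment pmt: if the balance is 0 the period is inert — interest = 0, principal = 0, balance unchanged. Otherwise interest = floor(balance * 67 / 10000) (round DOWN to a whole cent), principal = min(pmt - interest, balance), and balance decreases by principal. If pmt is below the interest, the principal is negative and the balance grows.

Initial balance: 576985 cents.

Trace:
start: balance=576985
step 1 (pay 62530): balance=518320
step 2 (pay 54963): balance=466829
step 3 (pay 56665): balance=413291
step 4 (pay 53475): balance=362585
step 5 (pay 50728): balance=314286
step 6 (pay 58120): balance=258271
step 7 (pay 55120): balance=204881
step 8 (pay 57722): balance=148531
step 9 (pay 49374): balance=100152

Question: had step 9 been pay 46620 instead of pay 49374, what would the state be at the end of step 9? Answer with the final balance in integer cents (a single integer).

102906

(re-executing from step 9 with the substitution; state before step 9: balance=148531)
step 9 (pay 46620): balance=102906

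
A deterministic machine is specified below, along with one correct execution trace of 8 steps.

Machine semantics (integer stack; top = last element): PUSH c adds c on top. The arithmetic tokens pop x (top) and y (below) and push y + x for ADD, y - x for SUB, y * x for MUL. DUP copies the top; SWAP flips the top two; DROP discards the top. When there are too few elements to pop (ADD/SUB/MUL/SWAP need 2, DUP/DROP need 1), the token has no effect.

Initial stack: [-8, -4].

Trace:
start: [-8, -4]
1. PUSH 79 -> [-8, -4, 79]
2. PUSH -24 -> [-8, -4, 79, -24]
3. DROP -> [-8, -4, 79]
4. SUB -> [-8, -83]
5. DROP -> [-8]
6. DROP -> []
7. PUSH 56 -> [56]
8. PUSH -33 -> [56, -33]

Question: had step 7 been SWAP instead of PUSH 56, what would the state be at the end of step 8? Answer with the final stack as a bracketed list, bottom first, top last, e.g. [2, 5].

[-33]

(re-executing from step 7 with the substitution; state before step 7: [])
7. SWAP -> []
8. PUSH -33 -> [-33]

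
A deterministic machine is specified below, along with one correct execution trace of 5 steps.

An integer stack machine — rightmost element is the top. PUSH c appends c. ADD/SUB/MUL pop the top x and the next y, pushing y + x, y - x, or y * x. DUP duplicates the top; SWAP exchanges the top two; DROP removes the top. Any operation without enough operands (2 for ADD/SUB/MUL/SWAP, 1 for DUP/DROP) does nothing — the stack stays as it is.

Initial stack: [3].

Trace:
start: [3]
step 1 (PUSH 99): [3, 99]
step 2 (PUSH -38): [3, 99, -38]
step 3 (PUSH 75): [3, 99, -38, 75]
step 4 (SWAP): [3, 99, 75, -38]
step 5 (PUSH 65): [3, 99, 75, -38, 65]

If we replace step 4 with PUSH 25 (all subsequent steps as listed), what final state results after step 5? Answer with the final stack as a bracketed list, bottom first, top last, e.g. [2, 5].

[3, 99, -38, 75, 25, 65]

(re-executing from step 4 with the substitution; state before step 4: [3, 99, -38, 75])
step 4 (PUSH 25): [3, 99, -38, 75, 25]
step 5 (PUSH 65): [3, 99, -38, 75, 25, 65]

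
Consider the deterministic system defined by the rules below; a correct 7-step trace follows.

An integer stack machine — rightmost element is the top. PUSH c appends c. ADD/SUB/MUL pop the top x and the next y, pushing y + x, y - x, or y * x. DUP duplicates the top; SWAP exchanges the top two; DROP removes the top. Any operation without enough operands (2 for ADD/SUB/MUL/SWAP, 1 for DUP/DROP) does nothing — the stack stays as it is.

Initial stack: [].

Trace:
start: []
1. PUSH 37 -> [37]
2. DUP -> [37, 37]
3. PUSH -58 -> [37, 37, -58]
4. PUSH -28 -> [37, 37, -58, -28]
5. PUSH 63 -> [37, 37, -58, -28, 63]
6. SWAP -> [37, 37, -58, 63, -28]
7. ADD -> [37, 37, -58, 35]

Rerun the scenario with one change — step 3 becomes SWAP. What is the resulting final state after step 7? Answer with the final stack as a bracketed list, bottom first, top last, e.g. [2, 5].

(re-executing from step 3 with the substitution; state before step 3: [37, 37])
3. SWAP -> [37, 37]
4. PUSH -28 -> [37, 37, -28]
5. PUSH 63 -> [37, 37, -28, 63]
6. SWAP -> [37, 37, 63, -28]
7. ADD -> [37, 37, 35]

[37, 37, 35]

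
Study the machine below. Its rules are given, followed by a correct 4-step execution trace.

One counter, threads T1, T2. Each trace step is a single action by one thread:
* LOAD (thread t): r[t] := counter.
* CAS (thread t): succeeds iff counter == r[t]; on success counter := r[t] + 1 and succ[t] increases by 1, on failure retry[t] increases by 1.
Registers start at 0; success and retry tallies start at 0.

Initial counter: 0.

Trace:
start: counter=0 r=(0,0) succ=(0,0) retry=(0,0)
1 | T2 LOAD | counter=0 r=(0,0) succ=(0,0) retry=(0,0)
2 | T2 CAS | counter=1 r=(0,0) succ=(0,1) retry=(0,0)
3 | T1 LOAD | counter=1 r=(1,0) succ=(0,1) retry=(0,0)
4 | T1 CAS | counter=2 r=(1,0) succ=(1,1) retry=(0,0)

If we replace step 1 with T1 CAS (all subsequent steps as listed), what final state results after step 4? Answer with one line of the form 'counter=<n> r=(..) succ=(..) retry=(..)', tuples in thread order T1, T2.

counter=2 r=(1,0) succ=(2,0) retry=(0,1)

(re-executing from step 1 with the substitution; state before step 1: counter=0 r=(0,0) succ=(0,0) retry=(0,0))
1 | T1 CAS | counter=1 r=(0,0) succ=(1,0) retry=(0,0)
2 | T2 CAS | counter=1 r=(0,0) succ=(1,0) retry=(0,1)
3 | T1 LOAD | counter=1 r=(1,0) succ=(1,0) retry=(0,1)
4 | T1 CAS | counter=2 r=(1,0) succ=(2,0) retry=(0,1)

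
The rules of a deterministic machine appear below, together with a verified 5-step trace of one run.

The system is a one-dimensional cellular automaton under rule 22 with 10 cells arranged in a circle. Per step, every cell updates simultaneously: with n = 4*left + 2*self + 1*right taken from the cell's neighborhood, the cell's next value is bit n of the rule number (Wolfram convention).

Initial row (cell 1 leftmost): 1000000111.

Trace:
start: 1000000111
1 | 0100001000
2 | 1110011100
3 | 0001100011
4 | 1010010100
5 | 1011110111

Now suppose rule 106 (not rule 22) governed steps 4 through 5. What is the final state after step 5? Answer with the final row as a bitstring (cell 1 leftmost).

0110101101

(re-executing steps 4..5 under rule 106; state before step 4: 0001100011)
4 | 0011100111
5 | 0110101101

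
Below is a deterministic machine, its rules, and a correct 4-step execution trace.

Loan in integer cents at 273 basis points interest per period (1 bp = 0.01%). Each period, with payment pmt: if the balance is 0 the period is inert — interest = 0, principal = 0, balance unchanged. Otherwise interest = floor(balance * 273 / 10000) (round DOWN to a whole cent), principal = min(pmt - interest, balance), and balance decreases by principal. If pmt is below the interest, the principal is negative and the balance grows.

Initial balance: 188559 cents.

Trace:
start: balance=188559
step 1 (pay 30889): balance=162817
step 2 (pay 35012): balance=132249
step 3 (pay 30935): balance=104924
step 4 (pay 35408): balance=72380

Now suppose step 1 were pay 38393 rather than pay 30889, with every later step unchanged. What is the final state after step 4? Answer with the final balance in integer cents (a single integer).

64245

(re-executing from step 1 with the substitution; state before step 1: balance=188559)
step 1 (pay 38393): balance=155313
step 2 (pay 35012): balance=124541
step 3 (pay 30935): balance=97005
step 4 (pay 35408): balance=64245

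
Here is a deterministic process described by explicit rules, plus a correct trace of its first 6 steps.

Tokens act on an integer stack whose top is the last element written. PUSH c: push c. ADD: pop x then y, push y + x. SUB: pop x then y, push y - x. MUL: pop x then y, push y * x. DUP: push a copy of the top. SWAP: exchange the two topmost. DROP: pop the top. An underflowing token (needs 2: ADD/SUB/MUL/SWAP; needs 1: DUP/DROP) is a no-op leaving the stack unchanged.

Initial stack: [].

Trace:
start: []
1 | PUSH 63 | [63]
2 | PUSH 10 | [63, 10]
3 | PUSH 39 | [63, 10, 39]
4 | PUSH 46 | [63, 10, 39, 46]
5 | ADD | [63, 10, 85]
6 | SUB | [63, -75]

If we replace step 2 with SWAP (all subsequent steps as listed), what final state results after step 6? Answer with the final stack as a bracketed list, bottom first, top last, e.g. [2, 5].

[-22]

(re-executing from step 2 with the substitution; state before step 2: [63])
2 | SWAP | [63]
3 | PUSH 39 | [63, 39]
4 | PUSH 46 | [63, 39, 46]
5 | ADD | [63, 85]
6 | SUB | [-22]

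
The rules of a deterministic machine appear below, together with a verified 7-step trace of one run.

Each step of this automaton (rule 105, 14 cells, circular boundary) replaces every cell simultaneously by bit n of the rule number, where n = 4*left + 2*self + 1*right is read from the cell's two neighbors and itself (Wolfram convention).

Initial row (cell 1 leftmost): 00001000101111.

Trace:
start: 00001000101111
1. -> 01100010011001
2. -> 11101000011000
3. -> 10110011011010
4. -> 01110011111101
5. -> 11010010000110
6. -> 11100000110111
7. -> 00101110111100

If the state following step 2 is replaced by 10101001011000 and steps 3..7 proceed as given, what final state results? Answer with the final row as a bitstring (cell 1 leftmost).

11111011011100

state after step 2 := 10101001011000
3. -> 01010000111010
4. -> 00100110101100
5. -> 10000111011101
6. -> 10110101110111
7. -> 11111011011100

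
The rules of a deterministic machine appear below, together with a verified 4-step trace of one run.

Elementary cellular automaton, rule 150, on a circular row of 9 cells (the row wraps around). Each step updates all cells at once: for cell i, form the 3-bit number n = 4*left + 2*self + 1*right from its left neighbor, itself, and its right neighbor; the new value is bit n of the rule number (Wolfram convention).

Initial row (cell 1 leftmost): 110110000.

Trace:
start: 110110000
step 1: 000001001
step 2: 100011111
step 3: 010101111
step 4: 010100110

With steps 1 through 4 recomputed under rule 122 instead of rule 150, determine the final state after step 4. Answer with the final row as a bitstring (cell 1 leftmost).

110111111

(re-executing steps 1..4 under rule 122; state before step 1: 110110000)
step 1: 111111001
step 2: 000001111
step 3: 100011001
step 4: 110111111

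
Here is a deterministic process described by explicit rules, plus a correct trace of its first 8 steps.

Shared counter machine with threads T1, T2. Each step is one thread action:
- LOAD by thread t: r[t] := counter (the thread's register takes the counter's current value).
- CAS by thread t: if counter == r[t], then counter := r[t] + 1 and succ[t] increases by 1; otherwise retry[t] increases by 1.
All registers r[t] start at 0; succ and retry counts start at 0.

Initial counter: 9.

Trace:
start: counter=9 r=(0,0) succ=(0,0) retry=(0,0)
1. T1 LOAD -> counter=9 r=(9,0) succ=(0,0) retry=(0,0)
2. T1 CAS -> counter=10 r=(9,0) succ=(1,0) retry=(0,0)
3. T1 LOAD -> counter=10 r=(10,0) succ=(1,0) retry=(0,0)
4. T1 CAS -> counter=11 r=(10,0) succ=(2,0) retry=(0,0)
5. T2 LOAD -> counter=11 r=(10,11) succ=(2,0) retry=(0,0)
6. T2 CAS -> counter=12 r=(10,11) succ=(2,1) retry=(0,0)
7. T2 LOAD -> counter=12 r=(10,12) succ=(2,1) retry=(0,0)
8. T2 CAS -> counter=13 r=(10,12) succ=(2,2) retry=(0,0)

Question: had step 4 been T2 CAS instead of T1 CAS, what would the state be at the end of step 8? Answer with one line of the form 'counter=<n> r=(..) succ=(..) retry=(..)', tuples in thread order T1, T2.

(re-executing from step 4 with the substitution; state before step 4: counter=10 r=(10,0) succ=(1,0) retry=(0,0))
4. T2 CAS -> counter=10 r=(10,0) succ=(1,0) retry=(0,1)
5. T2 LOAD -> counter=10 r=(10,10) succ=(1,0) retry=(0,1)
6. T2 CAS -> counter=11 r=(10,10) succ=(1,1) retry=(0,1)
7. T2 LOAD -> counter=11 r=(10,11) succ=(1,1) retry=(0,1)
8. T2 CAS -> counter=12 r=(10,11) succ=(1,2) retry=(0,1)

counter=12 r=(10,11) succ=(1,2) retry=(0,1)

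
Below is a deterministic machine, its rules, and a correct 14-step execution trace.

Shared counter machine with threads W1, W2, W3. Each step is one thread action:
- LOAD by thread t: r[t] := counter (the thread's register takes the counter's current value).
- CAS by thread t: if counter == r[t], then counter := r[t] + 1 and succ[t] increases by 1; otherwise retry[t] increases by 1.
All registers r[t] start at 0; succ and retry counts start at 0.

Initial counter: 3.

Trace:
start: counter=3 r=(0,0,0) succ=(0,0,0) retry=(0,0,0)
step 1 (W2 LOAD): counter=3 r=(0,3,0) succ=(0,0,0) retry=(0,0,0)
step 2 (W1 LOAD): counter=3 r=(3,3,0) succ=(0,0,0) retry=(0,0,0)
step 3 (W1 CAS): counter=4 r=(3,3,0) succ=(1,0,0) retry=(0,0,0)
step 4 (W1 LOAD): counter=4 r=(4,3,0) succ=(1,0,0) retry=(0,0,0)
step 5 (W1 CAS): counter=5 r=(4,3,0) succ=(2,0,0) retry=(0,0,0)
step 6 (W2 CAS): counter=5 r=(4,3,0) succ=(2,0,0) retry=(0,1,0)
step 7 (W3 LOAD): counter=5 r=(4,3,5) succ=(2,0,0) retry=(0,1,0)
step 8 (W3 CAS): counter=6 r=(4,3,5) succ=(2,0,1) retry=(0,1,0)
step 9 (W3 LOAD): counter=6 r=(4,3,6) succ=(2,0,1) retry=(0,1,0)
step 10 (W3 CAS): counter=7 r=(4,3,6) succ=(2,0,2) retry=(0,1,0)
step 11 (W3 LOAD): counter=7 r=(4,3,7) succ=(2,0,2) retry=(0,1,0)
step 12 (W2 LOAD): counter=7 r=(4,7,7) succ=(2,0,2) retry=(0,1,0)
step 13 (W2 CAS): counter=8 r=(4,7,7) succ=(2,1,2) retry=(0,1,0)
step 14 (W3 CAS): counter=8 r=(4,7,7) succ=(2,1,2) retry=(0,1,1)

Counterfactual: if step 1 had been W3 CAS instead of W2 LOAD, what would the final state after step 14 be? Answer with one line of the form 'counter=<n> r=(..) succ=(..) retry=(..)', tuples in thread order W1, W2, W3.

counter=8 r=(4,7,7) succ=(2,1,2) retry=(0,1,2)

(re-executing from step 1 with the substitution; state before step 1: counter=3 r=(0,0,0) succ=(0,0,0) retry=(0,0,0))
step 1 (W3 CAS): counter=3 r=(0,0,0) succ=(0,0,0) retry=(0,0,1)
step 2 (W1 LOAD): counter=3 r=(3,0,0) succ=(0,0,0) retry=(0,0,1)
step 3 (W1 CAS): counter=4 r=(3,0,0) succ=(1,0,0) retry=(0,0,1)
step 4 (W1 LOAD): counter=4 r=(4,0,0) succ=(1,0,0) retry=(0,0,1)
step 5 (W1 CAS): counter=5 r=(4,0,0) succ=(2,0,0) retry=(0,0,1)
step 6 (W2 CAS): counter=5 r=(4,0,0) succ=(2,0,0) retry=(0,1,1)
step 7 (W3 LOAD): counter=5 r=(4,0,5) succ=(2,0,0) retry=(0,1,1)
step 8 (W3 CAS): counter=6 r=(4,0,5) succ=(2,0,1) retry=(0,1,1)
step 9 (W3 LOAD): counter=6 r=(4,0,6) succ=(2,0,1) retry=(0,1,1)
step 10 (W3 CAS): counter=7 r=(4,0,6) succ=(2,0,2) retry=(0,1,1)
step 11 (W3 LOAD): counter=7 r=(4,0,7) succ=(2,0,2) retry=(0,1,1)
step 12 (W2 LOAD): counter=7 r=(4,7,7) succ=(2,0,2) retry=(0,1,1)
step 13 (W2 CAS): counter=8 r=(4,7,7) succ=(2,1,2) retry=(0,1,1)
step 14 (W3 CAS): counter=8 r=(4,7,7) succ=(2,1,2) retry=(0,1,2)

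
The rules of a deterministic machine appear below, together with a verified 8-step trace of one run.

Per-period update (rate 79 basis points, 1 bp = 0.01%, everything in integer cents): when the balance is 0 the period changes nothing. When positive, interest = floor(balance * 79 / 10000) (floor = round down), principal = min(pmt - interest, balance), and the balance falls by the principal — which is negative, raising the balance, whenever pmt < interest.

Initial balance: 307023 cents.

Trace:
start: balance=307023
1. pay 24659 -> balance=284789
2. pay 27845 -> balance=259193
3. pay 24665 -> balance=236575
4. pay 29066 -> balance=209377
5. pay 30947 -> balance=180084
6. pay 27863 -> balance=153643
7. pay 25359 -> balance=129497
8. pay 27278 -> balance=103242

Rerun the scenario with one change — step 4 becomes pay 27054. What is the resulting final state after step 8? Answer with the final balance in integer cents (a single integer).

105317

(re-executing from step 4 with the substitution; state before step 4: balance=236575)
4. pay 27054 -> balance=211389
5. pay 30947 -> balance=182111
6. pay 27863 -> balance=155686
7. pay 25359 -> balance=131556
8. pay 27278 -> balance=105317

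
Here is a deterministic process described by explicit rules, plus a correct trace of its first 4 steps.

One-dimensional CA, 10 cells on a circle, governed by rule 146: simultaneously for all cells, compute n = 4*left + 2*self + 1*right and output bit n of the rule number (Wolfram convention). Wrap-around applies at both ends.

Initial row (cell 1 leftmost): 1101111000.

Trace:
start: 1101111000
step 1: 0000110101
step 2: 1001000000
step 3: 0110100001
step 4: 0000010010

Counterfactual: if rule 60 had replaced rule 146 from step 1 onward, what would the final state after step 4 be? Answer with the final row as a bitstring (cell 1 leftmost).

0101001111

(re-executing steps 1..4 under rule 60; state before step 1: 1101111000)
step 1: 1011000100
step 2: 1110100110
step 3: 1001110101
step 4: 0101001111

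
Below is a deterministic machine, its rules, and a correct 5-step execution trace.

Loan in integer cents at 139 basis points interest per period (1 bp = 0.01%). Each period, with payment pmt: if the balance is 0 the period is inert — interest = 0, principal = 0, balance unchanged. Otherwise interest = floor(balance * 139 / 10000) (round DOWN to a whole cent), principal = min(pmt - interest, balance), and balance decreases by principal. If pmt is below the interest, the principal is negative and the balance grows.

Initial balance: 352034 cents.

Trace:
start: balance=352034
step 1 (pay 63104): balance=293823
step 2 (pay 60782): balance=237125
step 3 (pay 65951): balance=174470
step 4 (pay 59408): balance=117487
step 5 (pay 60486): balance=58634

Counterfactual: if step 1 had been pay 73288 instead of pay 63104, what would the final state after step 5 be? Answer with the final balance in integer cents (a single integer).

47870

(re-executing from step 1 with the substitution; state before step 1: balance=352034)
step 1 (pay 73288): balance=283639
step 2 (pay 60782): balance=226799
step 3 (pay 65951): balance=164000
step 4 (pay 59408): balance=106871
step 5 (pay 60486): balance=47870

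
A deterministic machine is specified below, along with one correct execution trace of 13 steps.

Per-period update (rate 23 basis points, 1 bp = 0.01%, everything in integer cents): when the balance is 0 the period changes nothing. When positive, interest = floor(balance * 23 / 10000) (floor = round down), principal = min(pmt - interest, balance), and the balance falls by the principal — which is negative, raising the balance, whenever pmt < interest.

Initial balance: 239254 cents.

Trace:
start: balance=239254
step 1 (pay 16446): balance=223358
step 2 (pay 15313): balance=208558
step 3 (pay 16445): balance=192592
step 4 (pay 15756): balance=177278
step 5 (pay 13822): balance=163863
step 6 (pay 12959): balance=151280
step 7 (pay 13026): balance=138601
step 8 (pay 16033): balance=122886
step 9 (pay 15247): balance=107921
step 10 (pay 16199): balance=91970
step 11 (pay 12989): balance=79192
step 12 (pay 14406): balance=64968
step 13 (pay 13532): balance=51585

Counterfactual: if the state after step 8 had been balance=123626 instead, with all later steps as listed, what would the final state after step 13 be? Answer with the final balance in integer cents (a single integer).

state after step 8 := balance=123626
step 9 (pay 15247): balance=108663
step 10 (pay 16199): balance=92713
step 11 (pay 12989): balance=79937
step 12 (pay 14406): balance=65714
step 13 (pay 13532): balance=52333

52333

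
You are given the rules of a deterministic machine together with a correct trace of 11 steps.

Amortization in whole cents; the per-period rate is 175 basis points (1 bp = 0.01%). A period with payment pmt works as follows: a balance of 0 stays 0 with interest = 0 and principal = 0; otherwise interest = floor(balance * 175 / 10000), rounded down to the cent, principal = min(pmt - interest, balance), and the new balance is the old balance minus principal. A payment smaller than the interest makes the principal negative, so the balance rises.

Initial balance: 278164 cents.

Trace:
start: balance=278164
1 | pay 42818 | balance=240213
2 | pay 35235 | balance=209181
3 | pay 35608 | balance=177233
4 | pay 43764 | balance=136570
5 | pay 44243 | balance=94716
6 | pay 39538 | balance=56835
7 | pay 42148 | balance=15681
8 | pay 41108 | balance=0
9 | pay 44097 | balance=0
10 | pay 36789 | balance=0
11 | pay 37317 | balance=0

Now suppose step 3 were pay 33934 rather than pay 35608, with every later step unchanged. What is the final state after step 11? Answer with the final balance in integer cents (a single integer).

(re-executing from step 3 with the substitution; state before step 3: balance=209181)
3 | pay 33934 | balance=178907
4 | pay 43764 | balance=138273
5 | pay 44243 | balance=96449
6 | pay 39538 | balance=58598
7 | pay 42148 | balance=17475
8 | pay 41108 | balance=0
9 | pay 44097 | balance=0
10 | pay 36789 | balance=0
11 | pay 37317 | balance=0

0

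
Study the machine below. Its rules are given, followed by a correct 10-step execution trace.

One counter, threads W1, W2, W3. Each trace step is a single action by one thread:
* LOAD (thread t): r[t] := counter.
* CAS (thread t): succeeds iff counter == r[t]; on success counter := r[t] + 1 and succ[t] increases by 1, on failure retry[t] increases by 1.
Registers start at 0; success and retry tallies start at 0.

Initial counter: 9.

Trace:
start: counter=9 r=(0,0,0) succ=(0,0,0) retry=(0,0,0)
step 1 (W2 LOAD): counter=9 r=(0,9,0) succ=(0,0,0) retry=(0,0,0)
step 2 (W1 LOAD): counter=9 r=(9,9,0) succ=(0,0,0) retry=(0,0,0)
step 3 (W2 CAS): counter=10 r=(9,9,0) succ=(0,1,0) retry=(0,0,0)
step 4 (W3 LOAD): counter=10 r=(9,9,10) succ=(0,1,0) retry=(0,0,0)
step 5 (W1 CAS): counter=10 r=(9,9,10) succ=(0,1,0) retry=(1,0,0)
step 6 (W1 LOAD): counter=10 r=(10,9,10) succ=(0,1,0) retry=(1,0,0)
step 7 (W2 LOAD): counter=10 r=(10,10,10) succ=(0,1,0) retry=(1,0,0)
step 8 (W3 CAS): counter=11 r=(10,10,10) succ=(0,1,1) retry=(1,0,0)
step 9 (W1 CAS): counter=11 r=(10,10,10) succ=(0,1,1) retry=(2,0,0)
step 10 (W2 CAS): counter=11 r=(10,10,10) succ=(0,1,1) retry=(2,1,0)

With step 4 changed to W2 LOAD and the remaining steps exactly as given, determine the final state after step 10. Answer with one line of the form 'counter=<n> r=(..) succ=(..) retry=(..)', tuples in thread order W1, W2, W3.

counter=11 r=(10,10,0) succ=(1,1,0) retry=(1,1,1)

(re-executing from step 4 with the substitution; state before step 4: counter=10 r=(9,9,0) succ=(0,1,0) retry=(0,0,0))
step 4 (W2 LOAD): counter=10 r=(9,10,0) succ=(0,1,0) retry=(0,0,0)
step 5 (W1 CAS): counter=10 r=(9,10,0) succ=(0,1,0) retry=(1,0,0)
step 6 (W1 LOAD): counter=10 r=(10,10,0) succ=(0,1,0) retry=(1,0,0)
step 7 (W2 LOAD): counter=10 r=(10,10,0) succ=(0,1,0) retry=(1,0,0)
step 8 (W3 CAS): counter=10 r=(10,10,0) succ=(0,1,0) retry=(1,0,1)
step 9 (W1 CAS): counter=11 r=(10,10,0) succ=(1,1,0) retry=(1,0,1)
step 10 (W2 CAS): counter=11 r=(10,10,0) succ=(1,1,0) retry=(1,1,1)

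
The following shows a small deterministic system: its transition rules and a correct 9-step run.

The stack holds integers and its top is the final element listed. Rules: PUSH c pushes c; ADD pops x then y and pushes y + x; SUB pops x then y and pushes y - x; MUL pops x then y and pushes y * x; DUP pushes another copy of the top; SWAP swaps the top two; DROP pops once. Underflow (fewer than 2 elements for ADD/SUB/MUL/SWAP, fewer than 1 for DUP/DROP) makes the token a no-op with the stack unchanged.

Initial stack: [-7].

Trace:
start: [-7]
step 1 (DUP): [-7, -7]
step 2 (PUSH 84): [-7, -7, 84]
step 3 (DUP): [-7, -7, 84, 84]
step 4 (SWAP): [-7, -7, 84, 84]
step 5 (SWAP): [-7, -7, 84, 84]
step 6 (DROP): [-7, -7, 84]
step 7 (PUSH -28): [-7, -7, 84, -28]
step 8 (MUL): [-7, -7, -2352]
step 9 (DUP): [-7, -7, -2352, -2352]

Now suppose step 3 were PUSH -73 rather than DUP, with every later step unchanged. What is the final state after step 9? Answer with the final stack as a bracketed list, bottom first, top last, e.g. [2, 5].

(re-executing from step 3 with the substitution; state before step 3: [-7, -7, 84])
step 3 (PUSH -73): [-7, -7, 84, -73]
step 4 (SWAP): [-7, -7, -73, 84]
step 5 (SWAP): [-7, -7, 84, -73]
step 6 (DROP): [-7, -7, 84]
step 7 (PUSH -28): [-7, -7, 84, -28]
step 8 (MUL): [-7, -7, -2352]
step 9 (DUP): [-7, -7, -2352, -2352]

[-7, -7, -2352, -2352]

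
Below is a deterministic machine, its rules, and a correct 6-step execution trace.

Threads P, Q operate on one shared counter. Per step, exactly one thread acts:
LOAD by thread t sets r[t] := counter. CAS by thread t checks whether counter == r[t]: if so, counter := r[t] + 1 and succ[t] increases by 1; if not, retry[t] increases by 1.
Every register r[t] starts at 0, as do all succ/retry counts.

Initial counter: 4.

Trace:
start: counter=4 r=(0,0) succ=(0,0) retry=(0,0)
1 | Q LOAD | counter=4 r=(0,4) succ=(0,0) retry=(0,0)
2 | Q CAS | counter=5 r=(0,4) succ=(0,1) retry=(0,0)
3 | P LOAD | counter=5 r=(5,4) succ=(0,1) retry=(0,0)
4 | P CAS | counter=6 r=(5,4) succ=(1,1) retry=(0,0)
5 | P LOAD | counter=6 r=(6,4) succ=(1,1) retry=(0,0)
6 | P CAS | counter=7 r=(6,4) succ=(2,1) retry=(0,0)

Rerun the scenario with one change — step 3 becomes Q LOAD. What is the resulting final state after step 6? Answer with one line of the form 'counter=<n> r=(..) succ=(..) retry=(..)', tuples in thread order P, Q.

(re-executing from step 3 with the substitution; state before step 3: counter=5 r=(0,4) succ=(0,1) retry=(0,0))
3 | Q LOAD | counter=5 r=(0,5) succ=(0,1) retry=(0,0)
4 | P CAS | counter=5 r=(0,5) succ=(0,1) retry=(1,0)
5 | P LOAD | counter=5 r=(5,5) succ=(0,1) retry=(1,0)
6 | P CAS | counter=6 r=(5,5) succ=(1,1) retry=(1,0)

counter=6 r=(5,5) succ=(1,1) retry=(1,0)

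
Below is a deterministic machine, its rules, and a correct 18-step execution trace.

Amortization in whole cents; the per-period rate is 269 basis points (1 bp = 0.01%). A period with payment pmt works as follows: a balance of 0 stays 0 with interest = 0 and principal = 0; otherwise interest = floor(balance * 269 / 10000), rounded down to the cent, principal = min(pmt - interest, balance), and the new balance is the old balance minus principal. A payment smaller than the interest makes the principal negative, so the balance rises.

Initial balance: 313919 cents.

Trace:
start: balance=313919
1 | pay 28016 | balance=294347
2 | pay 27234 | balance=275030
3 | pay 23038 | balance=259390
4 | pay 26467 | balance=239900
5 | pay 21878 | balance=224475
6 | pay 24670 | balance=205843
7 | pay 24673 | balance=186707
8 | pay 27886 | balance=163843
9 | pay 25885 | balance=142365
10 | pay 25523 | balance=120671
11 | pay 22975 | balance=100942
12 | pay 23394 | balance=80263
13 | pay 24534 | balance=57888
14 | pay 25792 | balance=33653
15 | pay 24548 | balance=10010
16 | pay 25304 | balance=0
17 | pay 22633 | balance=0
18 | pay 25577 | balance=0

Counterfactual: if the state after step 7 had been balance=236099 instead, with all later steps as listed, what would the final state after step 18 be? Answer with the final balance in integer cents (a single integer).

1474

state after step 7 := balance=236099
8 | pay 27886 | balance=214564
9 | pay 25885 | balance=194450
10 | pay 25523 | balance=174157
11 | pay 22975 | balance=155866
12 | pay 23394 | balance=136664
13 | pay 24534 | balance=115806
14 | pay 25792 | balance=93129
15 | pay 24548 | balance=71086
16 | pay 25304 | balance=47694
17 | pay 22633 | balance=26343
18 | pay 25577 | balance=1474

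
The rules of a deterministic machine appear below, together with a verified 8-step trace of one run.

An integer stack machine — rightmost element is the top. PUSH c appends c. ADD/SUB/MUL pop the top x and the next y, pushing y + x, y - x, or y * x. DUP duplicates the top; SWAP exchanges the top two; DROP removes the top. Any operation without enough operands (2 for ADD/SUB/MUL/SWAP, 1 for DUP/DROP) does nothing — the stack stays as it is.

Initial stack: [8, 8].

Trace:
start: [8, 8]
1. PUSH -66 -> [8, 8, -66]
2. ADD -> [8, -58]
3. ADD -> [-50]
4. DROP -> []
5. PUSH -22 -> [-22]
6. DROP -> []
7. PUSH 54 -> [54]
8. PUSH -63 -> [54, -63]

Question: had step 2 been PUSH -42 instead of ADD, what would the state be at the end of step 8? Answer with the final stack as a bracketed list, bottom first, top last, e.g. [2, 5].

(re-executing from step 2 with the substitution; state before step 2: [8, 8, -66])
2. PUSH -42 -> [8, 8, -66, -42]
3. ADD -> [8, 8, -108]
4. DROP -> [8, 8]
5. PUSH -22 -> [8, 8, -22]
6. DROP -> [8, 8]
7. PUSH 54 -> [8, 8, 54]
8. PUSH -63 -> [8, 8, 54, -63]

[8, 8, 54, -63]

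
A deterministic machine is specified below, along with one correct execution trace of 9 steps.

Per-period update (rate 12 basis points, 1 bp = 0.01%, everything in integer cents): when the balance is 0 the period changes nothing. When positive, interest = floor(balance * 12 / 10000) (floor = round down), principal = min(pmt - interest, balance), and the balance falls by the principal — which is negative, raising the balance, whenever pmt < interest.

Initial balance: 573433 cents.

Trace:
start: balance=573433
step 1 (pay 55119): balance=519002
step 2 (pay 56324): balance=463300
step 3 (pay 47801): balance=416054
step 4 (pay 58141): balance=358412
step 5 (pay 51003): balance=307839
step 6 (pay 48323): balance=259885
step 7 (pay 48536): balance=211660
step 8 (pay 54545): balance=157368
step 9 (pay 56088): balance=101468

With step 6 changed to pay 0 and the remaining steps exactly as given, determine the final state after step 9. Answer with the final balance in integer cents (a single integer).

(re-executing from step 6 with the substitution; state before step 6: balance=307839)
step 6 (pay 0): balance=308208
step 7 (pay 48536): balance=260041
step 8 (pay 54545): balance=205808
step 9 (pay 56088): balance=149966

149966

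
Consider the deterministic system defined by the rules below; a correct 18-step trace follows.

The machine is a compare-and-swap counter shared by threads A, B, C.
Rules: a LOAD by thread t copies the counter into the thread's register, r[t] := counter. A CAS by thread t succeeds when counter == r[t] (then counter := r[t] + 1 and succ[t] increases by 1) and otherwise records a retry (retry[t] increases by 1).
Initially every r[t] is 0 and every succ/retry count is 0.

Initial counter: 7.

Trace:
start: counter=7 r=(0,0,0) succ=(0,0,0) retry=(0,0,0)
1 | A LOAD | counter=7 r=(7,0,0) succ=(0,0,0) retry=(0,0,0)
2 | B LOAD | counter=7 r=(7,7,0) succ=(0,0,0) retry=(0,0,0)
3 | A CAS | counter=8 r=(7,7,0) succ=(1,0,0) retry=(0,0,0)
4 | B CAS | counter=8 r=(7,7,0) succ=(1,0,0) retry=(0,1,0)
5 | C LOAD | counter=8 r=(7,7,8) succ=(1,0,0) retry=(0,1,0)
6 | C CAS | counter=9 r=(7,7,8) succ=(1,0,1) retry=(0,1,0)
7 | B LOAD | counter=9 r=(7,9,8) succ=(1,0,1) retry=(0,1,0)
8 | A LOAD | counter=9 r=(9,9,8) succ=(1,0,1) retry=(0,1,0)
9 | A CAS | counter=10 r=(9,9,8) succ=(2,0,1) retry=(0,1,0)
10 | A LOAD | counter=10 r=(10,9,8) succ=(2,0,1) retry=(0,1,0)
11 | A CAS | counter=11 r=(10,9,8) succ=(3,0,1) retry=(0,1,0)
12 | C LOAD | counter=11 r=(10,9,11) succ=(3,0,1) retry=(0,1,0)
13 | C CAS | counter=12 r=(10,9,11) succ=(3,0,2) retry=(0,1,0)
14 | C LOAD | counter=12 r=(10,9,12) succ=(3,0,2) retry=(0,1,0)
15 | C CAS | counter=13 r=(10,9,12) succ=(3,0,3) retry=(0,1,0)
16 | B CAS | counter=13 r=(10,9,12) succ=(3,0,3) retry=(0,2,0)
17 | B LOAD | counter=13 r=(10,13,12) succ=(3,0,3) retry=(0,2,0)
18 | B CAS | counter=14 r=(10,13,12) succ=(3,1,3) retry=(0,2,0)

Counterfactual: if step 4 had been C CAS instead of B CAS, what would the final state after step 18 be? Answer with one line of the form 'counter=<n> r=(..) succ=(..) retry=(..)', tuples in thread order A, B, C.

(re-executing from step 4 with the substitution; state before step 4: counter=8 r=(7,7,0) succ=(1,0,0) retry=(0,0,0))
4 | C CAS | counter=8 r=(7,7,0) succ=(1,0,0) retry=(0,0,1)
5 | C LOAD | counter=8 r=(7,7,8) succ=(1,0,0) retry=(0,0,1)
6 | C CAS | counter=9 r=(7,7,8) succ=(1,0,1) retry=(0,0,1)
7 | B LOAD | counter=9 r=(7,9,8) succ=(1,0,1) retry=(0,0,1)
8 | A LOAD | counter=9 r=(9,9,8) succ=(1,0,1) retry=(0,0,1)
9 | A CAS | counter=10 r=(9,9,8) succ=(2,0,1) retry=(0,0,1)
10 | A LOAD | counter=10 r=(10,9,8) succ=(2,0,1) retry=(0,0,1)
11 | A CAS | counter=11 r=(10,9,8) succ=(3,0,1) retry=(0,0,1)
12 | C LOAD | counter=11 r=(10,9,11) succ=(3,0,1) retry=(0,0,1)
13 | C CAS | counter=12 r=(10,9,11) succ=(3,0,2) retry=(0,0,1)
14 | C LOAD | counter=12 r=(10,9,12) succ=(3,0,2) retry=(0,0,1)
15 | C CAS | counter=13 r=(10,9,12) succ=(3,0,3) retry=(0,0,1)
16 | B CAS | counter=13 r=(10,9,12) succ=(3,0,3) retry=(0,1,1)
17 | B LOAD | counter=13 r=(10,13,12) succ=(3,0,3) retry=(0,1,1)
18 | B CAS | counter=14 r=(10,13,12) succ=(3,1,3) retry=(0,1,1)

counter=14 r=(10,13,12) succ=(3,1,3) retry=(0,1,1)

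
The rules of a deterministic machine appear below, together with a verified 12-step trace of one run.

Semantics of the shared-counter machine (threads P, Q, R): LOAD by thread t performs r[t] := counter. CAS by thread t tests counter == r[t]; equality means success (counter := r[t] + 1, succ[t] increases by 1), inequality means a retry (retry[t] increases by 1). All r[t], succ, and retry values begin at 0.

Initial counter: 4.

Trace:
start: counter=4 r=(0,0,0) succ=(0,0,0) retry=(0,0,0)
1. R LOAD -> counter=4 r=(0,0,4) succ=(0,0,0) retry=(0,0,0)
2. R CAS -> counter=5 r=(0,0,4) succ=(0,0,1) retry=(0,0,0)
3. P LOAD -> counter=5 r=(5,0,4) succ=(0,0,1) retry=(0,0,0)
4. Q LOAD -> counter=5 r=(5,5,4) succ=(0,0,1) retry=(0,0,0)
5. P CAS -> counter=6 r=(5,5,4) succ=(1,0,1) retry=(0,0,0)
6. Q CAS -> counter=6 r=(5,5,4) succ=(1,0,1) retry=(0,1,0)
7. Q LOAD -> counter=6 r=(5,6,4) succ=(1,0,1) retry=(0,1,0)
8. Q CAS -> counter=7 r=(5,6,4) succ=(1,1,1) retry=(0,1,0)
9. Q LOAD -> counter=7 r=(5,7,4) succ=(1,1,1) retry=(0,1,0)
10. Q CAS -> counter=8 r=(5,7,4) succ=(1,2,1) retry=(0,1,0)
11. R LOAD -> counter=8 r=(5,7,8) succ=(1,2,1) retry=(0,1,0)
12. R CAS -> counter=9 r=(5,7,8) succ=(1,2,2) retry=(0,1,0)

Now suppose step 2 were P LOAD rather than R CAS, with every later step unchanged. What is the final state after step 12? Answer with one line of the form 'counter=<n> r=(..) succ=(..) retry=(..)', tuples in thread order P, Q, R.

(re-executing from step 2 with the substitution; state before step 2: counter=4 r=(0,0,4) succ=(0,0,0) retry=(0,0,0))
2. P LOAD -> counter=4 r=(4,0,4) succ=(0,0,0) retry=(0,0,0)
3. P LOAD -> counter=4 r=(4,0,4) succ=(0,0,0) retry=(0,0,0)
4. Q LOAD -> counter=4 r=(4,4,4) succ=(0,0,0) retry=(0,0,0)
5. P CAS -> counter=5 r=(4,4,4) succ=(1,0,0) retry=(0,0,0)
6. Q CAS -> counter=5 r=(4,4,4) succ=(1,0,0) retry=(0,1,0)
7. Q LOAD -> counter=5 r=(4,5,4) succ=(1,0,0) retry=(0,1,0)
8. Q CAS -> counter=6 r=(4,5,4) succ=(1,1,0) retry=(0,1,0)
9. Q LOAD -> counter=6 r=(4,6,4) succ=(1,1,0) retry=(0,1,0)
10. Q CAS -> counter=7 r=(4,6,4) succ=(1,2,0) retry=(0,1,0)
11. R LOAD -> counter=7 r=(4,6,7) succ=(1,2,0) retry=(0,1,0)
12. R CAS -> counter=8 r=(4,6,7) succ=(1,2,1) retry=(0,1,0)

counter=8 r=(4,6,7) succ=(1,2,1) retry=(0,1,0)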